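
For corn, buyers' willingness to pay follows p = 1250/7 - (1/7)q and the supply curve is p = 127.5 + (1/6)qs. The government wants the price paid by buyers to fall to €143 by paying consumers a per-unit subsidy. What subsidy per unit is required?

At a buyer price of 143, quantity demanded is 1250 − 7·143 = 249.
Sellers supply 249 only when they receive ps = 127.5 + (1/6)·249 = 169.
s = ps − pb = 169 − 143 = 26.

Required subsidy s = €26 per unit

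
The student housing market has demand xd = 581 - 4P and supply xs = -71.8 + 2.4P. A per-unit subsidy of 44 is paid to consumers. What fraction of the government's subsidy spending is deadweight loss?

Pre-subsidy: 581 - 4P = -71.8 + 2.4P gives P* = 102, x* = 173.
With the rebate, buyers effectively pay Pb = Ps − 44, where Ps is the price sellers receive.
Demand in terms of Ps becomes xd = 581 − 4(Ps − 44) = 757 - 4Ps. Setting this equal to supply: 757 - 4Ps = -71.8 + 2.4Ps, so Ps = 129.5.
Buyers pay Pb = 129.5 − 44 = 85.5; x' = -71.8 + 2.4·129.5 = 239.
ΔCS = ½(173 + 239)(102 − 85.5) = 3399; ΔPS = ½(173 + 239)(129.5 − 102) = 5665.
Government spending = 44 × 239 = 10516.
DWL = ½ × 44 × (239 − 173) = 1452; fraction = 1452 / 10516 = 33/239.

DWL / government spending = 33/239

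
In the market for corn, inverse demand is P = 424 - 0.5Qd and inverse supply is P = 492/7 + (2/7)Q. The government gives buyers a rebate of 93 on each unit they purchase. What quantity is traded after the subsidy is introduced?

Q' = 6254/11

Pre-subsidy: 424 - 0.5Q = 492/7 + (2/7)Q gives Q* = 4952/11 and P* = 2188/11.
With the rebate, buyers effectively pay Pb = Ps − 93, where Ps is the price sellers receive.
On the curves, Pb = 424 - 0.5Q and Ps = 492/7 + (2/7)Q; the wedge Ps − Pb = 93 gives 492/7 + (2/7)Q − (424 - 0.5Q) = 93, so Q' = 6254/11.
Then Pb = 424 − 0.5·(6254/11) = 1537/11 and Ps = 492/7 + (2/7)·(6254/11) = 2560/11.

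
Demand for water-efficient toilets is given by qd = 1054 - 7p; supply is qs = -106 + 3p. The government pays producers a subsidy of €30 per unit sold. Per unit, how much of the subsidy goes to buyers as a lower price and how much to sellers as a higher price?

Pre-subsidy: 1054 - 7p = -106 + 3p gives p* = 116, q* = 242.
With the subsidy, sellers receive ps = pb + 30 for each unit, where pb is the price buyers pay.
Supply in terms of pb becomes qs = -106 + 3(pb + 30) = -16 + 3pb. Setting this equal to demand: 1054 - 7pb = -16 + 3pb, so pb = 107.
Sellers receive ps = 107 + 30 = 137; q' = 1054 − 7·107 = 305.
Buyers' price falls by p* − pb = 116 − 107 = 9; sellers' price rises by ps − p* = 137 − 116 = 21.

Buyers gain €9 per unit; sellers gain €21 per unit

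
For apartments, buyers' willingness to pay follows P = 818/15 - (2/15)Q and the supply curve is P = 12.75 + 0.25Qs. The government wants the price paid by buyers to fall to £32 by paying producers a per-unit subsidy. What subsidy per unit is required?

At a buyer price of 32, quantity demanded is 409 − 7.5·32 = 169.
Sellers supply 169 only when they receive Ps = 12.75 + 0.25·169 = 55.
s = Ps − Pb = 55 − 32 = 23.

Required subsidy s = £23 per unit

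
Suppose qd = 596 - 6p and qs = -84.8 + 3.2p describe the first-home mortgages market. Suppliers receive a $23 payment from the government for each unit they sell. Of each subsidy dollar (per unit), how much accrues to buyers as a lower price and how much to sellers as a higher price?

Buyers gain $8 per unit; sellers gain $15 per unit

Pre-subsidy: 596 - 6p = -84.8 + 3.2p gives p* = 74, q* = 152.
With the subsidy, sellers receive ps = pb + 23 for each unit, where pb is the price buyers pay.
Supply in terms of pb becomes qs = -84.8 + 3.2(pb + 23) = -11.2 + 3.2pb. Setting this equal to demand: 596 - 6pb = -11.2 + 3.2pb, so pb = 66.
Sellers receive ps = 66 + 23 = 89; q' = 596 − 6·66 = 200.
Buyers' price falls by p* − pb = 74 − 66 = 8; sellers' price rises by ps − p* = 89 − 74 = 15.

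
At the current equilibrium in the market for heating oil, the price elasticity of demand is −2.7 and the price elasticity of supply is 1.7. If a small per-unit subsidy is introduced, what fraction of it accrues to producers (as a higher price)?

Producer share = 27/44

For a small subsidy around the equilibrium, the benefit split depends on the relative slopes, which at a point are proportional to the elasticities.
Buyer share = εs/(εs + |εd|) = 1.7/(1.7 + 2.7) = 17/44; seller share = |εd|/(εs + |εd|) = 27/44.
So producers capture 27/44 of the subsidy.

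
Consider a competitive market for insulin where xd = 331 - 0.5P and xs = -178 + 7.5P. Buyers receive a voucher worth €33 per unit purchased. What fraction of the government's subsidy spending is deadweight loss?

Pre-subsidy: 331 - 0.5P = -178 + 7.5P gives P* = 63.625, x* = 299.1875.
With the rebate, buyers effectively pay Pb = Ps − 33, where Ps is the price sellers receive.
Demand in terms of Ps becomes xd = 331 − 0.5(Ps − 33) = 347.5 - 0.5Ps. Setting this equal to supply: 347.5 - 0.5Ps = -178 + 7.5Ps, so Ps = 65.6875.
Buyers pay Pb = 65.6875 − 33 = 32.6875; x' = -178 + 7.5·65.6875 = 314.65625.
ΔCS = ½(299.1875 + 314.65625)(63.625 − 32.6875) = 9495.3955078125; ΔPS = ½(299.1875 + 314.65625)(65.6875 − 63.625) = 633.0263671875.
Government spending = 33 × 314.65625 = 10383.65625.
DWL = ½ × 33 × (314.65625 − 299.1875) = 255.234375; fraction = 255.234375 / 10383.65625 = 495/20138.

DWL / government spending = 495/20138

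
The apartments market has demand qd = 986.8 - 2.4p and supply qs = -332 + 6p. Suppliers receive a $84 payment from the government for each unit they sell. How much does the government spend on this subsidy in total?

Government cost = $63336

Pre-subsidy: 986.8 - 2.4p = -332 + 6p gives p* = 157, q* = 610.
With the subsidy, sellers receive ps = pb + 84 for each unit, where pb is the price buyers pay.
Supply in terms of pb becomes qs = -332 + 6(pb + 84) = 172 + 6pb. Setting this equal to demand: 986.8 - 2.4pb = 172 + 6pb, so pb = 97.
Sellers receive ps = 97 + 84 = 181; q' = 986.8 − 2.4·97 = 754.
Government outlay = subsidy × quantity = 84 × 754 = 63336.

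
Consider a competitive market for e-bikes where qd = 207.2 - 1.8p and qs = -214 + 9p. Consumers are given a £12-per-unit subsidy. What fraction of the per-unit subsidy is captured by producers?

Producer share = 1/6

Pre-subsidy: 207.2 - 1.8p = -214 + 9p gives p* = 39, q* = 137.
With the rebate, buyers effectively pay pb = ps − 12, where ps is the price sellers receive.
Demand in terms of ps becomes qd = 207.2 − 1.8(ps − 12) = 228.8 - 1.8ps. Setting this equal to supply: 228.8 - 1.8ps = -214 + 9ps, so ps = 41.
Buyers pay pb = 41 − 12 = 29; q' = -214 + 9·41 = 155.
Buyers' price falls by p* − pb = 39 − 29 = 10; sellers' price rises by ps − p* = 41 − 39 = 2.
So producers capture 2/12 = 1/6 of each unit of subsidy.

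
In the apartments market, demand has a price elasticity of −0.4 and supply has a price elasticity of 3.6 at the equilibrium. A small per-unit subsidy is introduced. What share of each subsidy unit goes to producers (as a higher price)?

For a small subsidy around the equilibrium, the benefit split depends on the relative slopes, which at a point are proportional to the elasticities.
Buyer share = εs/(εs + |εd|) = 3.6/(3.6 + 0.4) = 0.9; seller share = |εd|/(εs + |εd|) = 0.1.
So producers capture 0.1 of the subsidy.

Producer share = 0.1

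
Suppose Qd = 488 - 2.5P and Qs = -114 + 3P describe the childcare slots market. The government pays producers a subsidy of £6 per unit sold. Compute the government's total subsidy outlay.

Pre-subsidy: 488 - 2.5P = -114 + 3P gives P* = 1204/11, Q* = 2358/11.
With the subsidy, sellers receive Ps = Pb + 6 for each unit, where Pb is the price buyers pay.
Supply in terms of Pb becomes Qs = -114 + 3(Pb + 6) = -96 + 3Pb. Setting this equal to demand: 488 - 2.5Pb = -96 + 3Pb, so Pb = 1168/11.
Sellers receive Ps = 1168/11 + 6 = 1234/11; Q' = 488 − 2.5·(1168/11) = 2448/11.
Government outlay = subsidy × quantity = 6 × 2448/11 = 14688/11.

Government cost = 14688/11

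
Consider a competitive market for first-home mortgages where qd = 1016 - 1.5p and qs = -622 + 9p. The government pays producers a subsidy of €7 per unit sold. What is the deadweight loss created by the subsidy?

Deadweight loss = €31.5

Pre-subsidy: 1016 - 1.5p = -622 + 9p gives p* = 156, q* = 782.
With the subsidy, sellers receive ps = pb + 7 for each unit, where pb is the price buyers pay.
Supply in terms of pb becomes qs = -622 + 9(pb + 7) = -559 + 9pb. Setting this equal to demand: 1016 - 1.5pb = -559 + 9pb, so pb = 150.
Sellers receive ps = 150 + 7 = 157; q' = 1016 − 1.5·150 = 791.
The subsidy expands output by 791 − 782 = 9 past the efficient level; on those units the gap between marginal cost and willingness to pay runs from 0 up to 7.
DWL = ½ × 7 × 9 = 31.5.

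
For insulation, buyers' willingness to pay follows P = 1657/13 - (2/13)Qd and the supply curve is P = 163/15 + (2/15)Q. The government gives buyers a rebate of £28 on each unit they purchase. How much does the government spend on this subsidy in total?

Pre-subsidy: 1657/13 - (2/13)Q = 163/15 + (2/15)Q gives Q* = 406 and P* = 65.
With the rebate, buyers effectively pay Pb = Ps − 28, where Ps is the price sellers receive.
On the curves, Pb = 1657/13 - (2/13)Q and Ps = 163/15 + (2/15)Q; the wedge Ps − Pb = 28 gives 163/15 + (2/15)Q − (1657/13 - (2/13)Q) = 28, so Q' = 503.5.
Then Pb = 1657/13 − (2/13)·503.5 = 50 and Ps = 163/15 + (2/15)·503.5 = 78.
Government outlay = subsidy × quantity = 28 × 503.5 = 14098.

Government cost = £14098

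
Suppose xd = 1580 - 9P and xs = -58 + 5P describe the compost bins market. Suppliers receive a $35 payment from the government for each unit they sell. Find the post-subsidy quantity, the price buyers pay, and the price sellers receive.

Pre-subsidy: 1580 - 9P = -58 + 5P gives P* = 117, x* = 527.
With the subsidy, sellers receive Ps = Pb + 35 for each unit, where Pb is the price buyers pay.
Supply in terms of Pb becomes xs = -58 + 5(Pb + 35) = 117 + 5Pb. Setting this equal to demand: 1580 - 9Pb = 117 + 5Pb, so Pb = 104.5.
Sellers receive Ps = 104.5 + 35 = 139.5; x' = 1580 − 9·104.5 = 639.5.

x' = 639.5; buyers pay $104.5; sellers receive $139.5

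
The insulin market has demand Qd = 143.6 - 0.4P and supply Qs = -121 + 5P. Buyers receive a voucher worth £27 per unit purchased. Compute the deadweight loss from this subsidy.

Pre-subsidy: 143.6 - 0.4P = -121 + 5P gives P* = 49, Q* = 124.
With the rebate, buyers effectively pay Pb = Ps − 27, where Ps is the price sellers receive.
Demand in terms of Ps becomes Qd = 143.6 − 0.4(Ps − 27) = 154.4 - 0.4Ps. Setting this equal to supply: 154.4 - 0.4Ps = -121 + 5Ps, so Ps = 51.
Buyers pay Pb = 51 − 27 = 24; Q' = -121 + 5·51 = 134.
The subsidy expands output by 134 − 124 = 10 past the efficient level; on those units the gap between marginal cost and willingness to pay runs from 0 up to 27.
DWL = ½ × 27 × 10 = 135.

Deadweight loss = £135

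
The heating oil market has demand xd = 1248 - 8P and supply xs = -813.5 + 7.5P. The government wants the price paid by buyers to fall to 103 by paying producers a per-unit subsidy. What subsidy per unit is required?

Required subsidy s = 62 per unit

At a buyer price of 103, quantity demanded is 1248 − 8·103 = 424.
Sellers supply 424 only when they receive Ps with -813.5 + 7.5·Ps = 424, i.e. Ps = 165.
s = Ps − Pb = 165 − 103 = 62.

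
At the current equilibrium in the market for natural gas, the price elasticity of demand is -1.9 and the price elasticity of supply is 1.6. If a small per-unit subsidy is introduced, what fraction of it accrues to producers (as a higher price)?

For a small subsidy around the equilibrium, the benefit split depends on the relative slopes, which at a point are proportional to the elasticities.
Buyer share = εs/(εs + |εd|) = 1.6/(1.6 + 1.9) = 16/35; seller share = |εd|/(εs + |εd|) = 19/35.
So producers capture 19/35 of the subsidy.

Producer share = 19/35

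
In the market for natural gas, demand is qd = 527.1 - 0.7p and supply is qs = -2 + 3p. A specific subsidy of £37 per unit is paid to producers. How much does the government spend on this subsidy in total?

Government cost = £16576

Pre-subsidy: 527.1 - 0.7p = -2 + 3p gives p* = 143, q* = 427.
With the subsidy, sellers receive ps = pb + 37 for each unit, where pb is the price buyers pay.
Supply in terms of pb becomes qs = -2 + 3(pb + 37) = 109 + 3pb. Setting this equal to demand: 527.1 - 0.7pb = 109 + 3pb, so pb = 113.
Sellers receive ps = 113 + 37 = 150; q' = 527.1 − 0.7·113 = 448.
Government outlay = subsidy × quantity = 37 × 448 = 16576.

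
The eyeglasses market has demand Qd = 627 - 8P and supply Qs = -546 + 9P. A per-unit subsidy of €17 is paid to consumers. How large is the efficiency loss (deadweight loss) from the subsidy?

Pre-subsidy: 627 - 8P = -546 + 9P gives P* = 69, Q* = 75.
With the rebate, buyers effectively pay Pb = Ps − 17, where Ps is the price sellers receive.
Demand in terms of Ps becomes Qd = 627 − 8(Ps − 17) = 763 - 8Ps. Setting this equal to supply: 763 - 8Ps = -546 + 9Ps, so Ps = 77.
Buyers pay Pb = 77 − 17 = 60; Q' = -546 + 9·77 = 147.
The subsidy expands output by 147 − 75 = 72 past the efficient level; on those units the gap between marginal cost and willingness to pay runs from 0 up to 17.
DWL = ½ × 17 × 72 = 612.

Deadweight loss = €612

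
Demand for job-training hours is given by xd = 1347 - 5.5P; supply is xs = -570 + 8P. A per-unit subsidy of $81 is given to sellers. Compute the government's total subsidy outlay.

Government cost = $67230

Pre-subsidy: 1347 - 5.5P = -570 + 8P gives P* = 142, x* = 566.
With the subsidy, sellers receive Ps = Pb + 81 for each unit, where Pb is the price buyers pay.
Supply in terms of Pb becomes xs = -570 + 8(Pb + 81) = 78 + 8Pb. Setting this equal to demand: 1347 - 5.5Pb = 78 + 8Pb, so Pb = 94.
Sellers receive Ps = 94 + 81 = 175; x' = 1347 − 5.5·94 = 830.
Government outlay = subsidy × quantity = 81 × 830 = 67230.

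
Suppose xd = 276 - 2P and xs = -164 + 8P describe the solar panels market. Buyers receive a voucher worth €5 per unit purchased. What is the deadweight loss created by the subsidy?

Pre-subsidy: 276 - 2P = -164 + 8P gives P* = 44, x* = 188.
With the rebate, buyers effectively pay Pb = Ps − 5, where Ps is the price sellers receive.
Demand in terms of Ps becomes xd = 276 − 2(Ps − 5) = 286 - 2Ps. Setting this equal to supply: 286 - 2Ps = -164 + 8Ps, so Ps = 45.
Buyers pay Pb = 45 − 5 = 40; x' = -164 + 8·45 = 196.
The subsidy expands output by 196 − 188 = 8 past the efficient level; on those units the gap between marginal cost and willingness to pay runs from 0 up to 5.
DWL = ½ × 5 × 8 = 20.

Deadweight loss = €20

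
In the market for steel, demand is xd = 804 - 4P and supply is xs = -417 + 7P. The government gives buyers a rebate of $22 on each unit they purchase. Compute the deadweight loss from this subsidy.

Pre-subsidy: 804 - 4P = -417 + 7P gives P* = 111, x* = 360.
With the rebate, buyers effectively pay Pb = Ps − 22, where Ps is the price sellers receive.
Demand in terms of Ps becomes xd = 804 − 4(Ps − 22) = 892 - 4Ps. Setting this equal to supply: 892 - 4Ps = -417 + 7Ps, so Ps = 119.
Buyers pay Pb = 119 − 22 = 97; x' = -417 + 7·119 = 416.
The subsidy expands output by 416 − 360 = 56 past the efficient level; on those units the gap between marginal cost and willingness to pay runs from 0 up to 22.
DWL = ½ × 22 × 56 = 616.

Deadweight loss = $616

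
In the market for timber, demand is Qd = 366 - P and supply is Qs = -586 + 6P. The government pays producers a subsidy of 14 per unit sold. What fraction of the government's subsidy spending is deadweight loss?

Pre-subsidy: 366 - P = -586 + 6P gives P* = 136, Q* = 230.
With the subsidy, sellers receive Ps = Pb + 14 for each unit, where Pb is the price buyers pay.
Supply in terms of Pb becomes Qs = -586 + 6(Pb + 14) = -502 + 6Pb. Setting this equal to demand: 366 - Pb = -502 + 6Pb, so Pb = 124.
Sellers receive Ps = 124 + 14 = 138; Q' = 366 − 1·124 = 242.
ΔCS = ½(230 + 242)(136 − 124) = 2832; ΔPS = ½(230 + 242)(138 − 136) = 472.
Government spending = 14 × 242 = 3388.
DWL = ½ × 14 × (242 − 230) = 84; fraction = 84 / 3388 = 3/121.

DWL / government spending = 3/121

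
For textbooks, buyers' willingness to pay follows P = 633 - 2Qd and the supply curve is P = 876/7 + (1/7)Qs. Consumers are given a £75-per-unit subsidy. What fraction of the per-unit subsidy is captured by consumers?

Consumer share = 14/15

Pre-subsidy: 633 - 2Q = 876/7 + (1/7)Q gives Q* = 237 and P* = 159.
With the rebate, buyers effectively pay Pb = Ps − 75, where Ps is the price sellers receive.
On the curves, Pb = 633 - 2Q and Ps = 876/7 + (1/7)Q; the wedge Ps − Pb = 75 gives 876/7 + (1/7)Q − (633 - 2Q) = 75, so Q' = 272.
Then Pb = 633 − 2·272 = 89 and Ps = 876/7 + (1/7)·272 = 164.
Buyers' price falls by P* − Pb = 159 − 89 = 70; sellers' price rises by Ps − P* = 164 − 159 = 5.
So consumers capture 70/75 = 14/15 of each unit of subsidy.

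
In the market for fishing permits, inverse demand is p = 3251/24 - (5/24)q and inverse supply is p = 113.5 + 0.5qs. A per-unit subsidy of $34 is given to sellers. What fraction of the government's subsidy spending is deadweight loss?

DWL / government spending = 24/79

Pre-subsidy: 3251/24 - (5/24)q = 113.5 + 0.5q gives q* = 31 and p* = 129.
With the subsidy, sellers receive ps = pb + 34 for each unit, where pb is the price buyers pay.
On the curves, pb = 3251/24 - (5/24)q and ps = 113.5 + 0.5q; the wedge ps − pb = 34 gives 113.5 + 0.5q − (3251/24 - (5/24)q) = 34, so q' = 79.
Then pb = 3251/24 − (5/24)·79 = 119 and ps = 113.5 + 0.5·79 = 153.
ΔCS = ½(31 + 79)(129 − 119) = 550; ΔPS = ½(31 + 79)(153 − 129) = 1320.
Government spending = 34 × 79 = 2686.
DWL = ½ × 34 × (79 − 31) = 816; fraction = 816 / 2686 = 24/79.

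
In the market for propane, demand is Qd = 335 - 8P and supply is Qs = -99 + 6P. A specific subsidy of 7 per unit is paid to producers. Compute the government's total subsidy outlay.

Government cost = 777

Pre-subsidy: 335 - 8P = -99 + 6P gives P* = 31, Q* = 87.
With the subsidy, sellers receive Ps = Pb + 7 for each unit, where Pb is the price buyers pay.
Supply in terms of Pb becomes Qs = -99 + 6(Pb + 7) = -57 + 6Pb. Setting this equal to demand: 335 - 8Pb = -57 + 6Pb, so Pb = 28.
Sellers receive Ps = 28 + 7 = 35; Q' = 335 − 8·28 = 111.
Government outlay = subsidy × quantity = 7 × 111 = 777.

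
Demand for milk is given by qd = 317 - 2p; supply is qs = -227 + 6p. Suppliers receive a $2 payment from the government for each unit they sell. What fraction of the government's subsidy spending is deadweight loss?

Pre-subsidy: 317 - 2p = -227 + 6p gives p* = 68, q* = 181.
With the subsidy, sellers receive ps = pb + 2 for each unit, where pb is the price buyers pay.
Supply in terms of pb becomes qs = -227 + 6(pb + 2) = -215 + 6pb. Setting this equal to demand: 317 - 2pb = -215 + 6pb, so pb = 66.5.
Sellers receive ps = 66.5 + 2 = 68.5; q' = 317 − 2·66.5 = 184.
ΔCS = ½(181 + 184)(68 − 66.5) = 273.75; ΔPS = ½(181 + 184)(68.5 − 68) = 91.25.
Government spending = 2 × 184 = 368.
DWL = ½ × 2 × (184 − 181) = 3; fraction = 3 / 368 = 3/368.

DWL / government spending = 3/368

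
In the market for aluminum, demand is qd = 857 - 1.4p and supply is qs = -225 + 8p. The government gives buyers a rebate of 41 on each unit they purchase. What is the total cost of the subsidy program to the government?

Government cost = 1435041/47

Pre-subsidy: 857 - 1.4p = -225 + 8p gives p* = 5410/47, q* = 32705/47.
With the rebate, buyers effectively pay pb = ps − 41, where ps is the price sellers receive.
Demand in terms of ps becomes qd = 857 − 1.4(ps − 41) = 914.4 - 1.4ps. Setting this equal to supply: 914.4 - 1.4ps = -225 + 8ps, so ps = 5697/47.
Buyers pay pb = 5697/47 − 41 = 3770/47; q' = -225 + 8·(5697/47) = 35001/47.
Government outlay = subsidy × quantity = 41 × 35001/47 = 1435041/47.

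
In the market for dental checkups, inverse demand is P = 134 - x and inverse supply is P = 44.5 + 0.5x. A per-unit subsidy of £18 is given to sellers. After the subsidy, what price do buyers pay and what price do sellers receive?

Pre-subsidy: 134 - x = 44.5 + 0.5x gives x* = 179/3 and P* = 223/3.
With the subsidy, sellers receive Ps = Pb + 18 for each unit, where Pb is the price buyers pay.
On the curves, Pb = 134 - x and Ps = 44.5 + 0.5x; the wedge Ps − Pb = 18 gives 44.5 + 0.5x − (134 - x) = 18, so x' = 215/3.
Then Pb = 134 − 1·(215/3) = 187/3 and Ps = 44.5 + 0.5·(215/3) = 241/3.

Buyers pay 187/3; sellers receive 241/3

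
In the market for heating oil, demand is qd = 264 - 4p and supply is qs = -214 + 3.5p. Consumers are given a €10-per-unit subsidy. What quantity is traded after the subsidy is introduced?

q' = 416/15

Pre-subsidy: 264 - 4p = -214 + 3.5p gives p* = 956/15, q* = 136/15.
With the rebate, buyers effectively pay pb = ps − 10, where ps is the price sellers receive.
Demand in terms of ps becomes qd = 264 − 4(ps − 10) = 304 - 4ps. Setting this equal to supply: 304 - 4ps = -214 + 3.5ps, so ps = 1036/15.
Buyers pay pb = 1036/15 − 10 = 886/15; q' = -214 + 3.5·(1036/15) = 416/15.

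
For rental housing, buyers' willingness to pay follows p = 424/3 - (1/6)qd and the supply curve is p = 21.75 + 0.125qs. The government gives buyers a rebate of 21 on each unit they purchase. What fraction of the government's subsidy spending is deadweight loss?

DWL / government spending = 18/241

Pre-subsidy: 424/3 - (1/6)q = 21.75 + 0.125q gives q* = 410 and p* = 73.
With the rebate, buyers effectively pay pb = ps − 21, where ps is the price sellers receive.
On the curves, pb = 424/3 - (1/6)q and ps = 21.75 + 0.125q; the wedge ps − pb = 21 gives 21.75 + 0.125q − (424/3 - (1/6)q) = 21, so q' = 482.
Then pb = 424/3 − (1/6)·482 = 61 and ps = 21.75 + 0.125·482 = 82.
ΔCS = ½(410 + 482)(73 − 61) = 5352; ΔPS = ½(410 + 482)(82 − 73) = 4014.
Government spending = 21 × 482 = 10122.
DWL = ½ × 21 × (482 − 410) = 756; fraction = 756 / 10122 = 18/241.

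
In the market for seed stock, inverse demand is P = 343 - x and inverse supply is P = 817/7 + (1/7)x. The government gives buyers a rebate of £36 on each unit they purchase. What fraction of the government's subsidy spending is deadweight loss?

DWL / government spending = 7/102

Pre-subsidy: 343 - x = 817/7 + (1/7)x gives x* = 198 and P* = 145.
With the rebate, buyers effectively pay Pb = Ps − 36, where Ps is the price sellers receive.
On the curves, Pb = 343 - x and Ps = 817/7 + (1/7)x; the wedge Ps − Pb = 36 gives 817/7 + (1/7)x − (343 - x) = 36, so x' = 229.5.
Then Pb = 343 − 1·229.5 = 113.5 and Ps = 817/7 + (1/7)·229.5 = 149.5.
ΔCS = ½(198 + 229.5)(145 − 113.5) = 6733.125; ΔPS = ½(198 + 229.5)(149.5 − 145) = 961.875.
Government spending = 36 × 229.5 = 8262.
DWL = ½ × 36 × (229.5 − 198) = 567; fraction = 567 / 8262 = 7/102.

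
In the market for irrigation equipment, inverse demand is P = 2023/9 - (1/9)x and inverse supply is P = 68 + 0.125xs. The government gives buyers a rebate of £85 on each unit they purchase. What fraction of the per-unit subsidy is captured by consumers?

Consumer share = 8/17

Pre-subsidy: 2023/9 - (1/9)x = 68 + 0.125x gives x* = 664 and P* = 151.
With the rebate, buyers effectively pay Pb = Ps − 85, where Ps is the price sellers receive.
On the curves, Pb = 2023/9 - (1/9)x and Ps = 68 + 0.125x; the wedge Ps − Pb = 85 gives 68 + 0.125x − (2023/9 - (1/9)x) = 85, so x' = 1024.
Then Pb = 2023/9 − (1/9)·1024 = 111 and Ps = 68 + 0.125·1024 = 196.
Buyers' price falls by P* − Pb = 151 − 111 = 40; sellers' price rises by Ps − P* = 196 − 151 = 45.
So consumers capture 40/85 = 8/17 of each unit of subsidy.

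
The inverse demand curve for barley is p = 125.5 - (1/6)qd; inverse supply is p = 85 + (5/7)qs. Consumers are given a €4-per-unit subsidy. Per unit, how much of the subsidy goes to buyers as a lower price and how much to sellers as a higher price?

Pre-subsidy: 125.5 - (1/6)q = 85 + (5/7)q gives q* = 1701/37 and p* = 4360/37.
With the rebate, buyers effectively pay pb = ps − 4, where ps is the price sellers receive.
On the curves, pb = 125.5 - (1/6)q and ps = 85 + (5/7)q; the wedge ps − pb = 4 gives 85 + (5/7)q − (125.5 - (1/6)q) = 4, so q' = 1869/37.
Then pb = 125.5 − (1/6)·(1869/37) = 4332/37 and ps = 85 + (5/7)·(1869/37) = 4480/37.
Buyers' price falls by p* − pb = 4360/37 − 4332/37 = 28/37; sellers' price rises by ps − p* = 4480/37 − 4360/37 = 120/37.

Buyers gain 28/37 per unit; sellers gain 120/37 per unit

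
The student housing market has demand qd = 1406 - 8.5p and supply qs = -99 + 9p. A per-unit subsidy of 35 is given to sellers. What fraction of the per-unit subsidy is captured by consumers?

Pre-subsidy: 1406 - 8.5p = -99 + 9p gives p* = 86, q* = 675.
With the subsidy, sellers receive ps = pb + 35 for each unit, where pb is the price buyers pay.
Supply in terms of pb becomes qs = -99 + 9(pb + 35) = 216 + 9pb. Setting this equal to demand: 1406 - 8.5pb = 216 + 9pb, so pb = 68.
Sellers receive ps = 68 + 35 = 103; q' = 1406 − 8.5·68 = 828.
Buyers' price falls by p* − pb = 86 − 68 = 18; sellers' price rises by ps − p* = 103 − 86 = 17.
So consumers capture 18/35 = 18/35 of each unit of subsidy.

Consumer share = 18/35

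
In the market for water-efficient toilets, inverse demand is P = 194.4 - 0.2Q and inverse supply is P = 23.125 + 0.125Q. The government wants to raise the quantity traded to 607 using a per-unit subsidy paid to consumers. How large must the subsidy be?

Required subsidy s = 26 per unit

At Q = 607, from the demand curve buyers pay Pb = 194.4 − 0.2·607 = 73; from the supply curve sellers need Ps = 23.125 + 0.125·607 = 99.
The subsidy must fill the gap: s = Ps − Pb = 99 − 73 = 26.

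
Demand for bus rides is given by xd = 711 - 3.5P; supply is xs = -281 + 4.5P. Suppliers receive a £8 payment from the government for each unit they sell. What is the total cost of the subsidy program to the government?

Government cost = £2342

Pre-subsidy: 711 - 3.5P = -281 + 4.5P gives P* = 124, x* = 277.
With the subsidy, sellers receive Ps = Pb + 8 for each unit, where Pb is the price buyers pay.
Supply in terms of Pb becomes xs = -281 + 4.5(Pb + 8) = -245 + 4.5Pb. Setting this equal to demand: 711 - 3.5Pb = -245 + 4.5Pb, so Pb = 119.5.
Sellers receive Ps = 119.5 + 8 = 127.5; x' = 711 − 3.5·119.5 = 292.75.
Government outlay = subsidy × quantity = 8 × 292.75 = 2342.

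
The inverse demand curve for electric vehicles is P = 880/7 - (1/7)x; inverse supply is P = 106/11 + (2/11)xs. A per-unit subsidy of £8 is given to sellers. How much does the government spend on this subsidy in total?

Pre-subsidy: 880/7 - (1/7)x = 106/11 + (2/11)x gives x* = 357.52 and P* = 74.64.
With the subsidy, sellers receive Ps = Pb + 8 for each unit, where Pb is the price buyers pay.
On the curves, Pb = 880/7 - (1/7)x and Ps = 106/11 + (2/11)x; the wedge Ps − Pb = 8 gives 106/11 + (2/11)x − (880/7 - (1/7)x) = 8, so x' = 382.16.
Then Pb = 880/7 − (1/7)·382.16 = 71.12 and Ps = 106/11 + (2/11)·382.16 = 79.12.
Government outlay = subsidy × quantity = 8 × 382.16 = 3057.28.

Government cost = £3057.28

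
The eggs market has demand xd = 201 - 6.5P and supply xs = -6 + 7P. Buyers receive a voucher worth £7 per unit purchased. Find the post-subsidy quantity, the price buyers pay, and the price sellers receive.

x' = 3373/27; buyers pay 316/27; sellers receive 505/27

Pre-subsidy: 201 - 6.5P = -6 + 7P gives P* = 46/3, x* = 304/3.
With the rebate, buyers effectively pay Pb = Ps − 7, where Ps is the price sellers receive.
Demand in terms of Ps becomes xd = 201 − 6.5(Ps − 7) = 246.5 - 6.5Ps. Setting this equal to supply: 246.5 - 6.5Ps = -6 + 7Ps, so Ps = 505/27.
Buyers pay Pb = 505/27 − 7 = 316/27; x' = -6 + 7·(505/27) = 3373/27.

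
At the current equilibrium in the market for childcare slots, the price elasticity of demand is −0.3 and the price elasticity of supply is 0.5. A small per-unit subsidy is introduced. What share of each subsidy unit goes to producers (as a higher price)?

Producer share = 0.375

For a small subsidy around the equilibrium, the benefit split depends on the relative slopes, which at a point are proportional to the elasticities.
Buyer share = εs/(εs + |εd|) = 0.5/(0.5 + 0.3) = 0.625; seller share = |εd|/(εs + |εd|) = 0.375.
So producers capture 0.375 of the subsidy.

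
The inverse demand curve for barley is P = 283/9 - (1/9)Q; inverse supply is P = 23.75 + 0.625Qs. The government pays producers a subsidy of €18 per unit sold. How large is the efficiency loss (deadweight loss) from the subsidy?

Pre-subsidy: 283/9 - (1/9)Q = 23.75 + 0.625Q gives Q* = 554/53 and P* = 1605/53.
With the subsidy, sellers receive Ps = Pb + 18 for each unit, where Pb is the price buyers pay.
On the curves, Pb = 283/9 - (1/9)Q and Ps = 23.75 + 0.625Q; the wedge Ps − Pb = 18 gives 23.75 + 0.625Q − (283/9 - (1/9)Q) = 18, so Q' = 1850/53.
Then Pb = 283/9 − (1/9)·(1850/53) = 1461/53 and Ps = 23.75 + 0.625·(1850/53) = 2415/53.
The subsidy expands output by 1850/53 − 554/53 = 1296/53 past the efficient level; on those units the gap between marginal cost and willingness to pay runs from 0 up to 18.
DWL = ½ × 18 × 1296/53 = 11664/53.

Deadweight loss = 11664/53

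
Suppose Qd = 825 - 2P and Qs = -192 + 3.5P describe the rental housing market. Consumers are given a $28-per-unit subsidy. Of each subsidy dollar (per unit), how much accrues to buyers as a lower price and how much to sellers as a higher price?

Buyers gain 196/11 per unit; sellers gain 112/11 per unit

Pre-subsidy: 825 - 2P = -192 + 3.5P gives P* = 2034/11, Q* = 5007/11.
With the rebate, buyers effectively pay Pb = Ps − 28, where Ps is the price sellers receive.
Demand in terms of Ps becomes Qd = 825 − 2(Ps − 28) = 881 - 2Ps. Setting this equal to supply: 881 - 2Ps = -192 + 3.5Ps, so Ps = 2146/11.
Buyers pay Pb = 2146/11 − 28 = 1838/11; Q' = -192 + 3.5·(2146/11) = 5399/11.
Buyers' price falls by P* − Pb = 2034/11 − 1838/11 = 196/11; sellers' price rises by Ps − P* = 2146/11 − 2034/11 = 112/11.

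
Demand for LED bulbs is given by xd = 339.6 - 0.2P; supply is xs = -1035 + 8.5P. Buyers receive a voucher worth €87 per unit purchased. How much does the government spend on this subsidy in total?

Pre-subsidy: 339.6 - 0.2P = -1035 + 8.5P gives P* = 158, x* = 308.
With the rebate, buyers effectively pay Pb = Ps − 87, where Ps is the price sellers receive.
Demand in terms of Ps becomes xd = 339.6 − 0.2(Ps − 87) = 357 - 0.2Ps. Setting this equal to supply: 357 - 0.2Ps = -1035 + 8.5Ps, so Ps = 160.
Buyers pay Pb = 160 − 87 = 73; x' = -1035 + 8.5·160 = 325.
Government outlay = subsidy × quantity = 87 × 325 = 28275.

Government cost = €28275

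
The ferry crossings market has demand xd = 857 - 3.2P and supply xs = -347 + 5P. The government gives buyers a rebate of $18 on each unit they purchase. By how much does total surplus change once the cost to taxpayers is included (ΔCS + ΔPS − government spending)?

Net change in total surplus = -12960/41

Pre-subsidy: 857 - 3.2P = -347 + 5P gives P* = 6020/41, x* = 15873/41.
With the rebate, buyers effectively pay Pb = Ps − 18, where Ps is the price sellers receive.
Demand in terms of Ps becomes xd = 857 − 3.2(Ps − 18) = 914.6 - 3.2Ps. Setting this equal to supply: 914.6 - 3.2Ps = -347 + 5Ps, so Ps = 6308/41.
Buyers pay Pb = 6308/41 − 18 = 5570/41; x' = -347 + 5·(6308/41) = 17313/41.
ΔCS = ½(15873/41 + 17313/41)(6020/41 − 5570/41) = 7466850/1681; ΔPS = ½(15873/41 + 17313/41)(6308/41 − 6020/41) = 4778784/1681.
Government spending = 18 × 17313/41 = 311634/41.
Net change = 7466850/1681 + 4778784/1681 − 311634/41 = -12960/41. The loss equals the DWL triangle ½·18·1440/41.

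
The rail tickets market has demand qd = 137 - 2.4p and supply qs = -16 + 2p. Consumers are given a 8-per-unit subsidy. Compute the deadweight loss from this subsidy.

Pre-subsidy: 137 - 2.4p = -16 + 2p gives p* = 765/22, q* = 589/11.
With the rebate, buyers effectively pay pb = ps − 8, where ps is the price sellers receive.
Demand in terms of ps becomes qd = 137 − 2.4(ps − 8) = 156.2 - 2.4ps. Setting this equal to supply: 156.2 - 2.4ps = -16 + 2ps, so ps = 861/22.
Buyers pay pb = 861/22 − 8 = 685/22; q' = -16 + 2·(861/22) = 685/11.
The subsidy expands output by 685/11 − 589/11 = 96/11 past the efficient level; on those units the gap between marginal cost and willingness to pay runs from 0 up to 8.
DWL = ½ × 8 × 96/11 = 384/11.

Deadweight loss = 384/11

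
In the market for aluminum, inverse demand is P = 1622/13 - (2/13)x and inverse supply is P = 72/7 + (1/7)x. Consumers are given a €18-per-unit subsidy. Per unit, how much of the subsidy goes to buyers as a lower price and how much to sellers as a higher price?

Buyers gain 28/3 per unit; sellers gain 26/3 per unit

Pre-subsidy: 1622/13 - (2/13)x = 72/7 + (1/7)x gives x* = 10418/27 and P* = 1766/27.
With the rebate, buyers effectively pay Pb = Ps − 18, where Ps is the price sellers receive.
On the curves, Pb = 1622/13 - (2/13)x and Ps = 72/7 + (1/7)x; the wedge Ps − Pb = 18 gives 72/7 + (1/7)x − (1622/13 - (2/13)x) = 18, so x' = 12056/27.
Then Pb = 1622/13 − (2/13)·(12056/27) = 1514/27 and Ps = 72/7 + (1/7)·(12056/27) = 2000/27.
Buyers' price falls by P* − Pb = 1766/27 − 1514/27 = 28/3; sellers' price rises by Ps − P* = 2000/27 − 1766/27 = 26/3.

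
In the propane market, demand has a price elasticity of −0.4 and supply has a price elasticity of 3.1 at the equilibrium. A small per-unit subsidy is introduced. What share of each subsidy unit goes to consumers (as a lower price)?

For a small subsidy around the equilibrium, the benefit split depends on the relative slopes, which at a point are proportional to the elasticities.
Buyer share = εs/(εs + |εd|) = 3.1/(3.1 + 0.4) = 31/35; seller share = |εd|/(εs + |εd|) = 4/35.

Consumer share = 31/35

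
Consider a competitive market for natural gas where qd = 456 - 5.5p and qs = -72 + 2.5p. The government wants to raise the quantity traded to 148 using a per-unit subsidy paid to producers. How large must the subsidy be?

At q = 148, invert demand for the buyer price: pb = (456 − 148)/5.5 = 56; invert supply for the seller price: ps = (148 − (-72))/2.5 = 88.
The subsidy must fill the gap: s = ps − pb = 88 − 56 = 32.

Required subsidy s = 32 per unit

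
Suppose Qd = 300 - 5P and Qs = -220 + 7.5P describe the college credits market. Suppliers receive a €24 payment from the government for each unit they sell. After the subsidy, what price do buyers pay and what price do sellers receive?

Pre-subsidy: 300 - 5P = -220 + 7.5P gives P* = 41.6, Q* = 92.
With the subsidy, sellers receive Ps = Pb + 24 for each unit, where Pb is the price buyers pay.
Supply in terms of Pb becomes Qs = -220 + 7.5(Pb + 24) = -40 + 7.5Pb. Setting this equal to demand: 300 - 5Pb = -40 + 7.5Pb, so Pb = 27.2.
Sellers receive Ps = 27.2 + 24 = 51.2; Q' = 300 − 5·27.2 = 164.

Buyers pay €27.2; sellers receive €51.2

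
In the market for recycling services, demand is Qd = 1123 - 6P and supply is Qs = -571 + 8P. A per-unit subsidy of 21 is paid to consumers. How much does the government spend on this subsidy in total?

Pre-subsidy: 1123 - 6P = -571 + 8P gives P* = 121, Q* = 397.
With the rebate, buyers effectively pay Pb = Ps − 21, where Ps is the price sellers receive.
Demand in terms of Ps becomes Qd = 1123 − 6(Ps − 21) = 1249 - 6Ps. Setting this equal to supply: 1249 - 6Ps = -571 + 8Ps, so Ps = 130.
Buyers pay Pb = 130 − 21 = 109; Q' = -571 + 8·130 = 469.
Government outlay = subsidy × quantity = 21 × 469 = 9849.

Government cost = 9849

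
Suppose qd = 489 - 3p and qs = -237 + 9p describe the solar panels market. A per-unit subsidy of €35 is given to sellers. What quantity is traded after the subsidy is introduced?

Pre-subsidy: 489 - 3p = -237 + 9p gives p* = 60.5, q* = 307.5.
With the subsidy, sellers receive ps = pb + 35 for each unit, where pb is the price buyers pay.
Supply in terms of pb becomes qs = -237 + 9(pb + 35) = 78 + 9pb. Setting this equal to demand: 489 - 3pb = 78 + 9pb, so pb = 34.25.
Sellers receive ps = 34.25 + 35 = 69.25; q' = 489 − 3·34.25 = 386.25.

q' = 386.25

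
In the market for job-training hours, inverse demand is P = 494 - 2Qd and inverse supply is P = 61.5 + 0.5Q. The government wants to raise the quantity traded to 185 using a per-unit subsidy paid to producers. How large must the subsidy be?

At Q = 185, from the demand curve buyers pay Pb = 494 − 2·185 = 124; from the supply curve sellers need Ps = 61.5 + 0.5·185 = 154.
The subsidy must fill the gap: s = Ps − Pb = 154 − 124 = 30.

Required subsidy s = 30 per unit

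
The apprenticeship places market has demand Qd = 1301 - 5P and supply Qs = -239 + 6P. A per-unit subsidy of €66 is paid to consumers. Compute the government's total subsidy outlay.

Pre-subsidy: 1301 - 5P = -239 + 6P gives P* = 140, Q* = 601.
With the rebate, buyers effectively pay Pb = Ps − 66, where Ps is the price sellers receive.
Demand in terms of Ps becomes Qd = 1301 − 5(Ps − 66) = 1631 - 5Ps. Setting this equal to supply: 1631 - 5Ps = -239 + 6Ps, so Ps = 170.
Buyers pay Pb = 170 − 66 = 104; Q' = -239 + 6·170 = 781.
Government outlay = subsidy × quantity = 66 × 781 = 51546.

Government cost = €51546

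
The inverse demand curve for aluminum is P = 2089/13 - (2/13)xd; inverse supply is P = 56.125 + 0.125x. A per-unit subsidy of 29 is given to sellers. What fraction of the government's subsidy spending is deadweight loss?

DWL / government spending = 52/479

Pre-subsidy: 2089/13 - (2/13)x = 56.125 + 0.125x gives x* = 375 and P* = 103.
With the subsidy, sellers receive Ps = Pb + 29 for each unit, where Pb is the price buyers pay.
On the curves, Pb = 2089/13 - (2/13)x and Ps = 56.125 + 0.125x; the wedge Ps − Pb = 29 gives 56.125 + 0.125x − (2089/13 - (2/13)x) = 29, so x' = 479.
Then Pb = 2089/13 − (2/13)·479 = 87 and Ps = 56.125 + 0.125·479 = 116.
ΔCS = ½(375 + 479)(103 − 87) = 6832; ΔPS = ½(375 + 479)(116 − 103) = 5551.
Government spending = 29 × 479 = 13891.
DWL = ½ × 29 × (479 − 375) = 1508; fraction = 1508 / 13891 = 52/479.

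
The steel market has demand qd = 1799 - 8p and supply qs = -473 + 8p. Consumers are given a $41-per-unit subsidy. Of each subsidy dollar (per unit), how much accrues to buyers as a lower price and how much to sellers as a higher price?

Pre-subsidy: 1799 - 8p = -473 + 8p gives p* = 142, q* = 663.
With the rebate, buyers effectively pay pb = ps − 41, where ps is the price sellers receive.
Demand in terms of ps becomes qd = 1799 − 8(ps − 41) = 2127 - 8ps. Setting this equal to supply: 2127 - 8ps = -473 + 8ps, so ps = 162.5.
Buyers pay pb = 162.5 − 41 = 121.5; q' = -473 + 8·162.5 = 827.
Buyers' price falls by p* − pb = 142 − 121.5 = 20.5; sellers' price rises by ps − p* = 162.5 − 142 = 20.5.

Buyers gain $20.5 per unit; sellers gain $20.5 per unit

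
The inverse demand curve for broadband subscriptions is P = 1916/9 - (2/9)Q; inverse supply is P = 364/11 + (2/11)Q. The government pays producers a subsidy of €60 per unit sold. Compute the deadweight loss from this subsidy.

Pre-subsidy: 1916/9 - (2/9)Q = 364/11 + (2/11)Q gives Q* = 445 and P* = 114.
With the subsidy, sellers receive Ps = Pb + 60 for each unit, where Pb is the price buyers pay.
On the curves, Pb = 1916/9 - (2/9)Q and Ps = 364/11 + (2/11)Q; the wedge Ps − Pb = 60 gives 364/11 + (2/11)Q − (1916/9 - (2/9)Q) = 60, so Q' = 593.5.
Then Pb = 1916/9 − (2/9)·593.5 = 81 and Ps = 364/11 + (2/11)·593.5 = 141.
The subsidy expands output by 593.5 − 445 = 148.5 past the efficient level; on those units the gap between marginal cost and willingness to pay runs from 0 up to 60.
DWL = ½ × 60 × 148.5 = 4455.

Deadweight loss = €4455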